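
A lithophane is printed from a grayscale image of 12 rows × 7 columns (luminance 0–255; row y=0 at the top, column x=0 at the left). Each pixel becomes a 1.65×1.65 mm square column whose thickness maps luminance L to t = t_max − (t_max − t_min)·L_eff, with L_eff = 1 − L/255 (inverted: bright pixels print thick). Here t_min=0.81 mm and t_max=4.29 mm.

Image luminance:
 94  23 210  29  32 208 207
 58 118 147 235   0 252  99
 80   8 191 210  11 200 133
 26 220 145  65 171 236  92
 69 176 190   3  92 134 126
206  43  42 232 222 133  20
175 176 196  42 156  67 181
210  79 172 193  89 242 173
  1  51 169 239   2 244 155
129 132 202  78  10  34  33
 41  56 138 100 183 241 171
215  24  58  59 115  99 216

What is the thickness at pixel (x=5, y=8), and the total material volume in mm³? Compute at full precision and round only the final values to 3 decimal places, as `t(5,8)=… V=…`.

t(5,8)=4.140 V=576.620

span = t_max - t_min = 4.29 - 0.81 = 3.480
L(5,8) = 244, L_eff = 1 - 244/255 = 0.043137 (inverted)
t(5,8) = 4.29 - 3.480·0.043137 = 4.140
Σt over all 12·7 pixels = 450071/2125 ≈ 211.7981176
V = pitch²·Σt = 1.65²·450071/2125 = 576.620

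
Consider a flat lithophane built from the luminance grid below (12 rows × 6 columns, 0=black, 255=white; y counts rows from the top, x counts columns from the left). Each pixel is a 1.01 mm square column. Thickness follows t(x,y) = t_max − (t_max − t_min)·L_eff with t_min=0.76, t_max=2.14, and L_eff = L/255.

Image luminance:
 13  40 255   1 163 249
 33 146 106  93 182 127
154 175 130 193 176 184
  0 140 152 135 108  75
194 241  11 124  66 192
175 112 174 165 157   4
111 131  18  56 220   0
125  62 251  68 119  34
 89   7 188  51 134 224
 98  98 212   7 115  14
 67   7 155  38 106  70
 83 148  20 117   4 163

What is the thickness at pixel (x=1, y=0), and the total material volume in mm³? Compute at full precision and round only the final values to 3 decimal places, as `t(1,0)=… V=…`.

t(1,0)=1.924 V=112.709

span = t_max - t_min = 2.14 - 0.76 = 1.380
L(1,0) = 40, L_eff = 40/255 = 0.156863
t(1,0) = 2.14 - 1.380·0.156863 = 1.924
Σt over all 12·6 pixels = 18783/170 ≈ 110.4882353
V = pitch²·Σt = 1.01²·18783/170 = 112.709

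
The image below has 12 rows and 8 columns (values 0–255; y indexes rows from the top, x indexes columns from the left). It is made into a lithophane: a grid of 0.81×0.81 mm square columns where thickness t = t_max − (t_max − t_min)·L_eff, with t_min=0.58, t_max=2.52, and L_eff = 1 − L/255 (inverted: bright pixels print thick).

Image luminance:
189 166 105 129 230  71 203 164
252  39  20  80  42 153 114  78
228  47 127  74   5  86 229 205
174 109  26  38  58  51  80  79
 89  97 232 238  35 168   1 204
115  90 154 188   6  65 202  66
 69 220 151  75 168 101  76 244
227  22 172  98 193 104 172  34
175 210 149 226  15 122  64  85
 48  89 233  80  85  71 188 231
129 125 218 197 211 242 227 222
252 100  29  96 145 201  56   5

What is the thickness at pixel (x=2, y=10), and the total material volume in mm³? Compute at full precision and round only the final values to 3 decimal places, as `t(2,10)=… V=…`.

span = t_max - t_min = 2.52 - 0.58 = 1.940
L(2,10) = 218, L_eff = 1 - 218/255 = 0.145098 (inverted)
t(2,10) = 2.52 - 1.940·0.145098 = 2.239
Σt over all 12·8 pixels = 1898461/12750 ≈ 148.8989020
V = pitch²·Σt = 0.81²·1898461/12750 = 97.693

t(2,10)=2.239 V=97.693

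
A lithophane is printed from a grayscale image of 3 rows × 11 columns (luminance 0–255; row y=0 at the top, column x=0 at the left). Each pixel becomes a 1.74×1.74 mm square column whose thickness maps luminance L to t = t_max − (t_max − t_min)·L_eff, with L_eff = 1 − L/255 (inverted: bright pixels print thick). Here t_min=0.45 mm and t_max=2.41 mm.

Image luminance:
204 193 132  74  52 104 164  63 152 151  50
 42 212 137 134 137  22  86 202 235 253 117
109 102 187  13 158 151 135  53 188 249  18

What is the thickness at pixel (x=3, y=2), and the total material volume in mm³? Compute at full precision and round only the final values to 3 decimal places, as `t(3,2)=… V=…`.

span = t_max - t_min = 2.41 - 0.45 = 1.960
L(3,2) = 13, L_eff = 1 - 13/255 = 0.949020 (inverted)
t(3,2) = 2.41 - 1.960·0.949020 = 0.550
Σt over all 3·11 pixels = 1217359/25500 ≈ 47.7395686
V = pitch²·Σt = 1.74²·1217359/25500 = 144.536

t(3,2)=0.550 V=144.536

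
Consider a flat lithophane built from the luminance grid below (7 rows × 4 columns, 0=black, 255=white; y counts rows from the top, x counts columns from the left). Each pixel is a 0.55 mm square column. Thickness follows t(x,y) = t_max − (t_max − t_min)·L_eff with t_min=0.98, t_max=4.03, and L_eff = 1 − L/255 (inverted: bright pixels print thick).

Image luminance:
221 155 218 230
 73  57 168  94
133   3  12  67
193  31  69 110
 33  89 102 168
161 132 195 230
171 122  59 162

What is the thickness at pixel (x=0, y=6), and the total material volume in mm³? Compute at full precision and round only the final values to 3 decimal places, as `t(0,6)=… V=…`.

span = t_max - t_min = 4.03 - 0.98 = 3.050
L(0,6) = 171, L_eff = 1 - 171/255 = 0.329412 (inverted)
t(0,6) = 4.03 - 3.050·0.329412 = 3.025
Σt over all 7·4 pixels = 175441/2550 ≈ 68.8003922
V = pitch²·Σt = 0.55²·175441/2550 = 20.812

t(0,6)=3.025 V=20.812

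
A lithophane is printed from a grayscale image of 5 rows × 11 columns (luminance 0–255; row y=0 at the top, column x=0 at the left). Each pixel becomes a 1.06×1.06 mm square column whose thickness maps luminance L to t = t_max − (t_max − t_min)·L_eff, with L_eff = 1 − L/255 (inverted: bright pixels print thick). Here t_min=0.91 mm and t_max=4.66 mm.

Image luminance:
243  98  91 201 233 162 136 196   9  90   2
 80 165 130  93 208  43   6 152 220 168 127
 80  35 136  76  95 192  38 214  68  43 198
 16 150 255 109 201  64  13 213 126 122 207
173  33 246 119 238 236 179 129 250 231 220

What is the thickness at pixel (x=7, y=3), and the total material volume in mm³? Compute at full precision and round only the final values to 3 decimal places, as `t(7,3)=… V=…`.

span = t_max - t_min = 4.66 - 0.91 = 3.750
L(7,3) = 213, L_eff = 1 - 213/255 = 0.164706 (inverted)
t(7,3) = 4.66 - 3.750·0.164706 = 4.042
Σt over all 5·11 pixels = 54807/340 ≈ 161.1970588
V = pitch²·Σt = 1.06²·54807/340 = 181.121

t(7,3)=4.042 V=181.121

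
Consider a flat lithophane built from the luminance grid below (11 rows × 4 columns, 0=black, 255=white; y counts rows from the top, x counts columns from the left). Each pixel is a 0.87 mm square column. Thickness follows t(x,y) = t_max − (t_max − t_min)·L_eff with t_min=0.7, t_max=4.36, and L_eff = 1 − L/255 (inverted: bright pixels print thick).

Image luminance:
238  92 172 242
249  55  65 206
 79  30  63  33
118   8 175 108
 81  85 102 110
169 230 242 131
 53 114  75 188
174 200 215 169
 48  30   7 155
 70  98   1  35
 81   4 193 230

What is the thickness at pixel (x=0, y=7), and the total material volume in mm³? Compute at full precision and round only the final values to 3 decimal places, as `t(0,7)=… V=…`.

t(0,7)=3.197 V=80.054

span = t_max - t_min = 4.36 - 0.7 = 3.660
L(0,7) = 174, L_eff = 1 - 174/255 = 0.317647 (inverted)
t(0,7) = 4.36 - 3.660·0.317647 = 3.197
Σt over all 11·4 pixels = 449503/4250 ≈ 105.7654118
V = pitch²·Σt = 0.87²·449503/4250 = 80.054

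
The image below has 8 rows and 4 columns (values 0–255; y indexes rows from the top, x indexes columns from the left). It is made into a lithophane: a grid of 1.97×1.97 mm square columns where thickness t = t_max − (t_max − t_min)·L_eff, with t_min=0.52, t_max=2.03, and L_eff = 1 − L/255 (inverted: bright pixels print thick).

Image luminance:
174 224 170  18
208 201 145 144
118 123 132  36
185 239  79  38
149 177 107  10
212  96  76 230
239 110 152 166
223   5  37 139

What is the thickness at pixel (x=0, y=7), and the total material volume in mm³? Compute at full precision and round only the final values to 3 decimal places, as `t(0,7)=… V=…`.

t(0,7)=1.841 V=164.821

span = t_max - t_min = 2.03 - 0.52 = 1.510
L(0,7) = 223, L_eff = 1 - 223/255 = 0.125490 (inverted)
t(0,7) = 2.03 - 1.510·0.125490 = 1.841
Σt over all 8·4 pixels = 180497/4250 ≈ 42.4698824
V = pitch²·Σt = 1.97²·180497/4250 = 164.821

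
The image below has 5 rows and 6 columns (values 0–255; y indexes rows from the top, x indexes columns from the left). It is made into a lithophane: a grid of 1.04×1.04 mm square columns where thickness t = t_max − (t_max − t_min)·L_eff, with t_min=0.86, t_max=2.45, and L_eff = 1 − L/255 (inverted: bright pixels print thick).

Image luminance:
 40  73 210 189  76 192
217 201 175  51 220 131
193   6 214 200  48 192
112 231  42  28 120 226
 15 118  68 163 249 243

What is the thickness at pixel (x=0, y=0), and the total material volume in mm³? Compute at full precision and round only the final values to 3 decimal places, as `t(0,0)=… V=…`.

span = t_max - t_min = 2.45 - 0.86 = 1.590
L(0,0) = 40, L_eff = 1 - 40/255 = 0.843137 (inverted)
t(0,0) = 2.45 - 1.590·0.843137 = 1.109
Σt over all 5·6 pixels = 444179/8500 ≈ 52.2563529
V = pitch²·Σt = 1.04²·444179/8500 = 56.520

t(0,0)=1.109 V=56.520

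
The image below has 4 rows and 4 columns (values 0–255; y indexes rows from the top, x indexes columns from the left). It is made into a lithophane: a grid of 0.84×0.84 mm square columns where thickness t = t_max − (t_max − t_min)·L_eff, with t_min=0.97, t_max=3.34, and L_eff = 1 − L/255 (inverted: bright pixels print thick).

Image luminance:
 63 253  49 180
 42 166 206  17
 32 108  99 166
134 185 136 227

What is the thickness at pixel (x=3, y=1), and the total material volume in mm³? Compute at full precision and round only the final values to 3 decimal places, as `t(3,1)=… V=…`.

span = t_max - t_min = 3.34 - 0.97 = 2.370
L(3,1) = 17, L_eff = 1 - 17/255 = 0.933333 (inverted)
t(3,1) = 3.34 - 2.370·0.933333 = 1.128
Σt over all 4·4 pixels = 294897/8500 ≈ 34.6937647
V = pitch²·Σt = 0.84²·294897/8500 = 24.480

t(3,1)=1.128 V=24.480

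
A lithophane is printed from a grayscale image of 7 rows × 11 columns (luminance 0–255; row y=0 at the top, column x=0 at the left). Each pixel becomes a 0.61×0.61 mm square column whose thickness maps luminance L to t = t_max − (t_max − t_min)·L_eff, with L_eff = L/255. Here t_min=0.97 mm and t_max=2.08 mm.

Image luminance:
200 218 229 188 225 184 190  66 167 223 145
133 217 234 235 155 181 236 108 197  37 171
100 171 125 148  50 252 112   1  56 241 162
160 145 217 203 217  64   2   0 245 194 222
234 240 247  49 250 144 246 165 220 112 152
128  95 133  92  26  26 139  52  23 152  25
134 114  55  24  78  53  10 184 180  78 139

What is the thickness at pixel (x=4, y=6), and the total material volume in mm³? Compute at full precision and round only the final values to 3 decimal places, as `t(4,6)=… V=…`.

t(4,6)=1.740 V=41.738

span = t_max - t_min = 2.08 - 0.97 = 1.110
L(4,6) = 78, L_eff = 78/255 = 0.305882
t(4,6) = 2.08 - 1.110·0.305882 = 1.740
Σt over all 7·11 pixels = 190687/1700 ≈ 112.1688235
V = pitch²·Σt = 0.61²·190687/1700 = 41.738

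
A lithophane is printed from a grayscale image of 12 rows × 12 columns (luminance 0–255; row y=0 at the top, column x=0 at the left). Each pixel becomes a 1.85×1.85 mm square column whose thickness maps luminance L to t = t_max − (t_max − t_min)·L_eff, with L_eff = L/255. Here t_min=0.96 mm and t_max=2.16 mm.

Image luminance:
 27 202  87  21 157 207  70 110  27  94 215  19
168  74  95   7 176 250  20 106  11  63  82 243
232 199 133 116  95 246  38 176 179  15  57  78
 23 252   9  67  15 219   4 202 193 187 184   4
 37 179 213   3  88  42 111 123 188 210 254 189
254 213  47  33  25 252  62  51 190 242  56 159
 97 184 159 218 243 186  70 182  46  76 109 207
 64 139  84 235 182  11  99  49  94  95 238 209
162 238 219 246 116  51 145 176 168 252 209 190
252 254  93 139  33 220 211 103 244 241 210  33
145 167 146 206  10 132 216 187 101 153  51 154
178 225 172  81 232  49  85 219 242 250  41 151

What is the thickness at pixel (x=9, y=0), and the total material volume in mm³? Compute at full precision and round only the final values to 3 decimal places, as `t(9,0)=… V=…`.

span = t_max - t_min = 2.16 - 0.96 = 1.200
L(9,0) = 94, L_eff = 94/255 = 0.368627
t(9,0) = 2.16 - 1.200·0.368627 = 1.718
Σt over all 12·12 pixels = 92694/425 ≈ 218.1035294
V = pitch²·Σt = 1.85²·92694/425 = 746.459

t(9,0)=1.718 V=746.459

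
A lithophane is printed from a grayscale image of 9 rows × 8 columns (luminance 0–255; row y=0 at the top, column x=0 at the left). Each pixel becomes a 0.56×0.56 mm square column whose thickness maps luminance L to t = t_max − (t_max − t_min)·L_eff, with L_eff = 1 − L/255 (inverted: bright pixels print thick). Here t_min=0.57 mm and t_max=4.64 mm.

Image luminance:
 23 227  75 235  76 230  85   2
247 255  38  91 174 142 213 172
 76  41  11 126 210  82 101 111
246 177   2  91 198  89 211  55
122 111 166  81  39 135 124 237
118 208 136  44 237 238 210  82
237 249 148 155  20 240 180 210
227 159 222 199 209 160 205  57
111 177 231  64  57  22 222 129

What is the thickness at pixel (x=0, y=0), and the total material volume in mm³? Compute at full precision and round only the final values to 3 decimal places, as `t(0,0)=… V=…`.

t(0,0)=0.937 V=64.375

span = t_max - t_min = 4.64 - 0.57 = 4.070
L(0,0) = 23, L_eff = 1 - 23/255 = 0.909804 (inverted)
t(0,0) = 4.64 - 4.070·0.909804 = 0.937
Σt over all 9·8 pixels = 34897/170 ≈ 205.2764706
V = pitch²·Σt = 0.56²·34897/170 = 64.375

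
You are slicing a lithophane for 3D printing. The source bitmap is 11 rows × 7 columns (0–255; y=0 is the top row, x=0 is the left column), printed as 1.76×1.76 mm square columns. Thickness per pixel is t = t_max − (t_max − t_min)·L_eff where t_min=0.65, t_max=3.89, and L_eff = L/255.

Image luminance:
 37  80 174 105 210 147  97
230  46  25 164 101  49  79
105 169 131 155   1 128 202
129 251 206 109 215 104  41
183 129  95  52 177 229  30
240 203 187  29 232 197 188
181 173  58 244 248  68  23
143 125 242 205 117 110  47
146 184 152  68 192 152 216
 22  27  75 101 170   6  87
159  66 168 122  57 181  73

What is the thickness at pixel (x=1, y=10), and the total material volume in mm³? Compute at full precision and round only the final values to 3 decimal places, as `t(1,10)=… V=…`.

t(1,10)=3.051 V=531.531

span = t_max - t_min = 3.89 - 0.65 = 3.240
L(1,10) = 66, L_eff = 66/255 = 0.258824
t(1,10) = 3.89 - 3.240·0.258824 = 3.051
Σt over all 11·7 pixels = 1458553/8500 ≈ 171.5944706
V = pitch²·Σt = 1.76²·1458553/8500 = 531.531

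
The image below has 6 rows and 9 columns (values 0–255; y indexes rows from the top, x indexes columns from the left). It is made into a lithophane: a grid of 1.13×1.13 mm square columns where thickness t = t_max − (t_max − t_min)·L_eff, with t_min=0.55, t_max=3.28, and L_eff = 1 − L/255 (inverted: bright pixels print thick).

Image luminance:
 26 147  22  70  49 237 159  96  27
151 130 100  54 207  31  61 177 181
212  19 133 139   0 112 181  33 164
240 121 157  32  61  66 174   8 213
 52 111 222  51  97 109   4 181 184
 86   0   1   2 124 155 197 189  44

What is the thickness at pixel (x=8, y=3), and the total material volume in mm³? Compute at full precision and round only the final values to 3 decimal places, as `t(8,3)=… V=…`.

span = t_max - t_min = 3.28 - 0.55 = 2.730
L(8,3) = 213, L_eff = 1 - 213/255 = 0.164706 (inverted)
t(8,3) = 3.28 - 2.730·0.164706 = 2.830
Σt over all 6·9 pixels = 780159/8500 ≈ 91.7834118
V = pitch²·Σt = 1.13²·780159/8500 = 117.198

t(8,3)=2.830 V=117.198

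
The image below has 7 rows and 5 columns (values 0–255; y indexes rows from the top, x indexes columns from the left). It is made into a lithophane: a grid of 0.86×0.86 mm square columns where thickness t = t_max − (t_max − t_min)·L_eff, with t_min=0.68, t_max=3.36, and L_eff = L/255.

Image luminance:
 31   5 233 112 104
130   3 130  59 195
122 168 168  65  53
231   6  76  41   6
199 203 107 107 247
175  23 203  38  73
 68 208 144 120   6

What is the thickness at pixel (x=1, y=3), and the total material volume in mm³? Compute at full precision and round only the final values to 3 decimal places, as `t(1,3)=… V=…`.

t(1,3)=3.297 V=56.981

span = t_max - t_min = 3.36 - 0.68 = 2.680
L(1,3) = 6, L_eff = 6/255 = 0.023529
t(1,3) = 3.36 - 2.680·0.023529 = 3.297
Σt over all 7·5 pixels = 28891/375 ≈ 77.0426667
V = pitch²·Σt = 0.86²·28891/375 = 56.981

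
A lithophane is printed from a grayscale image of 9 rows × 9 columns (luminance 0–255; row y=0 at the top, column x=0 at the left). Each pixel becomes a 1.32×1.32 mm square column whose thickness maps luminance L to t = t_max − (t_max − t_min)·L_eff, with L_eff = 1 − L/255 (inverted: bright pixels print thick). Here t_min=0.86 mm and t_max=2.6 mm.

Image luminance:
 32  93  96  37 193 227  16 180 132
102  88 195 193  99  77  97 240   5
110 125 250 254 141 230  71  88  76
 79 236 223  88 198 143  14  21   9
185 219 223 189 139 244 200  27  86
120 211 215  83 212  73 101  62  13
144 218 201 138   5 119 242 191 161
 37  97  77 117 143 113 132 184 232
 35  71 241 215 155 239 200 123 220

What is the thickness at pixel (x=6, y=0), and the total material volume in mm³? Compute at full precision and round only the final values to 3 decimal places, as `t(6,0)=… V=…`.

t(6,0)=0.969 V=253.466

span = t_max - t_min = 2.6 - 0.86 = 1.740
L(6,0) = 16, L_eff = 1 - 16/255 = 0.937255 (inverted)
t(6,0) = 2.6 - 1.740·0.937255 = 0.969
Σt over all 9·9 pixels = 123649/850 ≈ 145.4694118
V = pitch²·Σt = 1.32²·123649/850 = 253.466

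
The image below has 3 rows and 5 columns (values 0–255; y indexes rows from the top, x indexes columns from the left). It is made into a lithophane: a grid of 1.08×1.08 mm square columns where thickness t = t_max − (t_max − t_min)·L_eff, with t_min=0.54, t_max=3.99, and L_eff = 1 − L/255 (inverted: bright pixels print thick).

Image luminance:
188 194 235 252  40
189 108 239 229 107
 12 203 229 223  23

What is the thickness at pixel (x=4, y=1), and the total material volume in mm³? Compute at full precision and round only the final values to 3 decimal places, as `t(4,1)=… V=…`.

t(4,1)=1.988 V=48.442

span = t_max - t_min = 3.99 - 0.54 = 3.450
L(4,1) = 107, L_eff = 1 - 107/255 = 0.580392 (inverted)
t(4,1) = 3.99 - 3.450·0.580392 = 1.988
Σt over all 3·5 pixels = 70603/1700 ≈ 41.5311765
V = pitch²·Σt = 1.08²·70603/1700 = 48.442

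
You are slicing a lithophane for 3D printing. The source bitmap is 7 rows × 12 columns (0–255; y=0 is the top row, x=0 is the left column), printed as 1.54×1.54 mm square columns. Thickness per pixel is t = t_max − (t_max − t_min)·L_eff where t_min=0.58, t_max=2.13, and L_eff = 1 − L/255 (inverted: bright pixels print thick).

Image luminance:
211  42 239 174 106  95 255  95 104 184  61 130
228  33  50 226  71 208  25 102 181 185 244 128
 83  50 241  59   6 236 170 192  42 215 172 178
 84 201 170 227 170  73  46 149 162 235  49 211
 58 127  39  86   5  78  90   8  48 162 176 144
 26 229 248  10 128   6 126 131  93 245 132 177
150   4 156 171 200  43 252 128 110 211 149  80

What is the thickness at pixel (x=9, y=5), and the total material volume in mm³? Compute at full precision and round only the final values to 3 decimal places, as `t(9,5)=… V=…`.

t(9,5)=2.069 V=274.462

span = t_max - t_min = 2.13 - 0.58 = 1.550
L(9,5) = 245, L_eff = 1 - 245/255 = 0.039216 (inverted)
t(9,5) = 2.13 - 1.550·0.039216 = 2.069
Σt over all 7·12 pixels = 147554/1275 ≈ 115.7286275
V = pitch²·Σt = 1.54²·147554/1275 = 274.462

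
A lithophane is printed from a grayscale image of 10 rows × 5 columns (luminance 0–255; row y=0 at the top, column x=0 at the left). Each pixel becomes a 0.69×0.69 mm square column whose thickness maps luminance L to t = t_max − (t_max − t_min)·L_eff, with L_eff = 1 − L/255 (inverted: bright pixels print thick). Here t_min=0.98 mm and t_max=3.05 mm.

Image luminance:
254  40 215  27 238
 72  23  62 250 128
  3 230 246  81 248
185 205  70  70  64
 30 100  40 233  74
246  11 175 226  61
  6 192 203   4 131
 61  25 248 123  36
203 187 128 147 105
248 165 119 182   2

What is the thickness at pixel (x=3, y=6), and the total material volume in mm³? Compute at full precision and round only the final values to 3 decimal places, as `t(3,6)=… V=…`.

span = t_max - t_min = 3.05 - 0.98 = 2.070
L(3,6) = 4, L_eff = 1 - 4/255 = 0.984314 (inverted)
t(3,6) = 3.05 - 2.070·0.984314 = 1.012
Σt over all 10·5 pixels = 429809/4250 ≈ 101.1315294
V = pitch²·Σt = 0.69²·429809/4250 = 48.149

t(3,6)=1.012 V=48.149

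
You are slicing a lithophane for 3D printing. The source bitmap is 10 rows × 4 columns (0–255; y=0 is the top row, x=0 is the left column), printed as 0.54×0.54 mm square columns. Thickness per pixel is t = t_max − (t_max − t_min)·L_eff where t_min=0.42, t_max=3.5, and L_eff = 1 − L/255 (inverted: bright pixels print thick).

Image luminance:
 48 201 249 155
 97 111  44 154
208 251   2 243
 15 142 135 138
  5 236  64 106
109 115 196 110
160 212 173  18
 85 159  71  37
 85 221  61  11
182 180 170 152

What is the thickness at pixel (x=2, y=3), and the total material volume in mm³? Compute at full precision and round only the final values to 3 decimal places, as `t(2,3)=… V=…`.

t(2,3)=2.051 V=22.900

span = t_max - t_min = 3.5 - 0.42 = 3.080
L(2,3) = 135, L_eff = 1 - 135/255 = 0.470588 (inverted)
t(2,3) = 3.5 - 3.080·0.470588 = 2.051
Σt over all 10·4 pixels = 500647/6375 ≈ 78.5328627
V = pitch²·Σt = 0.54²·500647/6375 = 22.900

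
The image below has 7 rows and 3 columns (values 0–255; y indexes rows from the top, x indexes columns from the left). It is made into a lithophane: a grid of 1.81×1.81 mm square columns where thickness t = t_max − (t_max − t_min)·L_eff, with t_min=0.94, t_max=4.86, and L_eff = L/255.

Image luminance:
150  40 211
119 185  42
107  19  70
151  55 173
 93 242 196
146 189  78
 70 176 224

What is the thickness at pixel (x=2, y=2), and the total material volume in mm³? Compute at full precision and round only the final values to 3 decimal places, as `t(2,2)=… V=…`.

t(2,2)=3.784 V=196.568

span = t_max - t_min = 4.86 - 0.94 = 3.920
L(2,2) = 70, L_eff = 70/255 = 0.274510
t(2,2) = 4.86 - 3.920·0.274510 = 3.784
Σt over all 7·3 pixels = 255003/4250 ≈ 60.0007059
V = pitch²·Σt = 1.81²·255003/4250 = 196.568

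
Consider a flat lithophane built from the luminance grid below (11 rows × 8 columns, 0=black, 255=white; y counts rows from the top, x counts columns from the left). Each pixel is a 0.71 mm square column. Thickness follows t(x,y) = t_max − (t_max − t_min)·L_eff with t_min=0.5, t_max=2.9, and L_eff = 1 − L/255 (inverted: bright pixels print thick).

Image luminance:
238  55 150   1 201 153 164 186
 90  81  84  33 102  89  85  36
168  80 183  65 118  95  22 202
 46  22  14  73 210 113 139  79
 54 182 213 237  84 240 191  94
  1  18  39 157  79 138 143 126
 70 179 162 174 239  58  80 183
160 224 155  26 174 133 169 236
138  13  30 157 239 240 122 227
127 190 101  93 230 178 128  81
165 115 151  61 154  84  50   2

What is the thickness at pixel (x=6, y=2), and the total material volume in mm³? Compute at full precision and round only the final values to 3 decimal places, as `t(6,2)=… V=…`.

t(6,2)=0.707 V=73.758

span = t_max - t_min = 2.9 - 0.5 = 2.400
L(6,2) = 22, L_eff = 1 - 22/255 = 0.913725 (inverted)
t(6,2) = 2.9 - 2.400·0.913725 = 0.707
Σt over all 11·8 pixels = 62184/425 ≈ 146.3152941
V = pitch²·Σt = 0.71²·62184/425 = 73.758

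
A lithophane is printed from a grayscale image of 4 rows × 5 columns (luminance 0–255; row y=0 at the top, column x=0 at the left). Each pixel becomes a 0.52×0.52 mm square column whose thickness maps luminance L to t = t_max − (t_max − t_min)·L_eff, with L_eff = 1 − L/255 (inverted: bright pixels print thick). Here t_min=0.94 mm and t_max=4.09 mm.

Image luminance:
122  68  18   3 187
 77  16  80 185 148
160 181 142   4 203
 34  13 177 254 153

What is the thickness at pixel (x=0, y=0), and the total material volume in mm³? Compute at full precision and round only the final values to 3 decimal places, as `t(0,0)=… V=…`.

t(0,0)=2.447 V=12.516

span = t_max - t_min = 4.09 - 0.94 = 3.150
L(0,0) = 122, L_eff = 1 - 122/255 = 0.521569 (inverted)
t(0,0) = 4.09 - 3.150·0.521569 = 2.447
Σt over all 4·5 pixels = 15737/340 ≈ 46.2852941
V = pitch²·Σt = 0.52²·15737/340 = 12.516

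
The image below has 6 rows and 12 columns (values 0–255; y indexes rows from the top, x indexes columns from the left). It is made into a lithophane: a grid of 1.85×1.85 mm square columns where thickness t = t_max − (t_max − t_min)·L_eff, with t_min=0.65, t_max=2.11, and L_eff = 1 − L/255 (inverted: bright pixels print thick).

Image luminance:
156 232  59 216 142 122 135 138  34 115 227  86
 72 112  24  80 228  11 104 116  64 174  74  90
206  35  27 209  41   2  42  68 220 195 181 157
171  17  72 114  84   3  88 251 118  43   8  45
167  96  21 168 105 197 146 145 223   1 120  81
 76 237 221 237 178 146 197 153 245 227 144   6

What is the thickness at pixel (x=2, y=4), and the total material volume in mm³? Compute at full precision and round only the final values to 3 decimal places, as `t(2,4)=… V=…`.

span = t_max - t_min = 2.11 - 0.65 = 1.460
L(2,4) = 21, L_eff = 1 - 21/255 = 0.917647 (inverted)
t(2,4) = 2.11 - 1.460·0.917647 = 0.770
Σt over all 6·12 pixels = 82339/850 ≈ 96.8694118
V = pitch²·Σt = 1.85²·82339/850 = 331.536

t(2,4)=0.770 V=331.536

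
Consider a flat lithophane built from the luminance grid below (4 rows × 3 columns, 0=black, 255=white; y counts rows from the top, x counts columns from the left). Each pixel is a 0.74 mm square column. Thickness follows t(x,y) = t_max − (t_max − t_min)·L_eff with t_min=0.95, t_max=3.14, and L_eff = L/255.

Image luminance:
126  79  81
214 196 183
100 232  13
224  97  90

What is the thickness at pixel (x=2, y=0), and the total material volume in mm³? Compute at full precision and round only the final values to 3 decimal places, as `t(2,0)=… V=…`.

t(2,0)=2.444 V=12.944

span = t_max - t_min = 3.14 - 0.95 = 2.190
L(2,0) = 81, L_eff = 81/255 = 0.317647
t(2,0) = 3.14 - 2.190·0.317647 = 2.444
Σt over all 4·3 pixels = 8037/340 ≈ 23.6382353
V = pitch²·Σt = 0.74²·8037/340 = 12.944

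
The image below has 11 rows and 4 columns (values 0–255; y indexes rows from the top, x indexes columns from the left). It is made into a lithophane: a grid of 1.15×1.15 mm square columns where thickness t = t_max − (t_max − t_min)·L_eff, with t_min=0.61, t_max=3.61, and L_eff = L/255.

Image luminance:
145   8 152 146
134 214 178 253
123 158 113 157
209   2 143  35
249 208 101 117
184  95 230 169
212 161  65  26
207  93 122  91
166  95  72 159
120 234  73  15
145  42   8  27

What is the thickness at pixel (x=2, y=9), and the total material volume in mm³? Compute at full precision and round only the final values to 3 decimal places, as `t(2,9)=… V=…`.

t(2,9)=2.751 V=122.065

span = t_max - t_min = 3.61 - 0.61 = 3.000
L(2,9) = 73, L_eff = 73/255 = 0.286275
t(2,9) = 3.61 - 3.000·0.286275 = 2.751
Σt over all 11·4 pixels = 39227/425 ≈ 92.2988235
V = pitch²·Σt = 1.15²·39227/425 = 122.065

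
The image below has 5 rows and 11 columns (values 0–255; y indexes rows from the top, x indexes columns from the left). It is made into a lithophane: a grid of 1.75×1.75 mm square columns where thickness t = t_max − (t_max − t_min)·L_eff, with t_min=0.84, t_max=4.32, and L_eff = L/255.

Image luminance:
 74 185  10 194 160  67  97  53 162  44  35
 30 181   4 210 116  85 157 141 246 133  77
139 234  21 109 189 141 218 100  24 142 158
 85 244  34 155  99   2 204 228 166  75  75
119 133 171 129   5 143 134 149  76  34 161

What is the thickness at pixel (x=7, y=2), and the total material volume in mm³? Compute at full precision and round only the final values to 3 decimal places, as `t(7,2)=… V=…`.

t(7,2)=2.955 V=453.606

span = t_max - t_min = 4.32 - 0.84 = 3.480
L(7,2) = 100, L_eff = 100/255 = 0.392157
t(7,2) = 4.32 - 3.480·0.392157 = 2.955
Σt over all 5·11 pixels = 314747/2125 ≈ 148.1162353
V = pitch²·Σt = 1.75²·314747/2125 = 453.606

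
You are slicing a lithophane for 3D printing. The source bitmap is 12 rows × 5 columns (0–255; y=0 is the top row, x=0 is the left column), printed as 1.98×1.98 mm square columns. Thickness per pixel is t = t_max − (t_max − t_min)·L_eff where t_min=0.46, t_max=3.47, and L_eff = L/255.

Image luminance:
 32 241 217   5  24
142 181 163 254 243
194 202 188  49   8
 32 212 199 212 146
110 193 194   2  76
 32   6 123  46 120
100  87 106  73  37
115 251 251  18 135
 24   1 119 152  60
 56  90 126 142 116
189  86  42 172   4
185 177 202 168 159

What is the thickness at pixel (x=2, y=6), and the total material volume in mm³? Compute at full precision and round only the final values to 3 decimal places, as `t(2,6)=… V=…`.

t(2,6)=2.219 V=478.921

span = t_max - t_min = 3.47 - 0.46 = 3.010
L(2,6) = 106, L_eff = 106/255 = 0.415686
t(2,6) = 3.47 - 3.010·0.415686 = 2.219
Σt over all 12·5 pixels = 3115111/25500 ≈ 122.1612157
V = pitch²·Σt = 1.98²·3115111/25500 = 478.921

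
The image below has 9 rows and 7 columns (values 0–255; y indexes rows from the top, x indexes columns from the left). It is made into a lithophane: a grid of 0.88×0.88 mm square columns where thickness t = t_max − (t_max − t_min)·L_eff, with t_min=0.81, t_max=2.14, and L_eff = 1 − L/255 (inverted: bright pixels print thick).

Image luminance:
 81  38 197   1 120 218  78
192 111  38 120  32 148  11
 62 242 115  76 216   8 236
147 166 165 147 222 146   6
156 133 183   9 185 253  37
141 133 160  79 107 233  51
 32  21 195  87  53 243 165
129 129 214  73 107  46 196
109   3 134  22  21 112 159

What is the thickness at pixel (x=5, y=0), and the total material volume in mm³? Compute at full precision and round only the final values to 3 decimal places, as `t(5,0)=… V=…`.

t(5,0)=1.947 V=69.604

span = t_max - t_min = 2.14 - 0.81 = 1.330
L(5,0) = 218, L_eff = 1 - 218/255 = 0.145098 (inverted)
t(5,0) = 2.14 - 1.330·0.145098 = 1.947
Σt over all 9·7 pixels = 381997/4250 ≈ 89.8816471
V = pitch²·Σt = 0.88²·381997/4250 = 69.604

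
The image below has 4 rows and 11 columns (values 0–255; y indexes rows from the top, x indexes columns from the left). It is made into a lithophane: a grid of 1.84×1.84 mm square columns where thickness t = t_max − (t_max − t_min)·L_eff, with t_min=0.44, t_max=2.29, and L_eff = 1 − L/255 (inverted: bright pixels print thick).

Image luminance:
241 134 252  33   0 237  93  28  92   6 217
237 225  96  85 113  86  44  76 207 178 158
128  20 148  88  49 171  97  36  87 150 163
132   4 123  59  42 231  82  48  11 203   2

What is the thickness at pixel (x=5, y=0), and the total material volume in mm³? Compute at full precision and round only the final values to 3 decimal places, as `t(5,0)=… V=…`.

span = t_max - t_min = 2.29 - 0.44 = 1.850
L(5,0) = 237, L_eff = 1 - 237/255 = 0.070588 (inverted)
t(5,0) = 2.29 - 1.850·0.070588 = 2.159
Σt over all 4·11 pixels = 14024/255 ≈ 54.9960784
V = pitch²·Σt = 1.84²·14024/255 = 186.195

t(5,0)=2.159 V=186.195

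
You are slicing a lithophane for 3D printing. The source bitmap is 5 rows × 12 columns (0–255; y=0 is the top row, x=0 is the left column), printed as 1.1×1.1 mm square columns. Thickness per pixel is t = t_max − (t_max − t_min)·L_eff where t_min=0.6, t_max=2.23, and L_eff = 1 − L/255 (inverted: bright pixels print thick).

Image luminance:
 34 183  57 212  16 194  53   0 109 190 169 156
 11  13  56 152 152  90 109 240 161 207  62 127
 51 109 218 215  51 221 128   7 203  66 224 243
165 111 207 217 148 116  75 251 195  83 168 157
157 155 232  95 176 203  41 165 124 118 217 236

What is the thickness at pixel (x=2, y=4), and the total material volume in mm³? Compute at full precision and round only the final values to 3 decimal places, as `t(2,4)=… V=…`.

t(2,4)=2.083 V=107.764

span = t_max - t_min = 2.23 - 0.6 = 1.630
L(2,4) = 232, L_eff = 1 - 232/255 = 0.090196 (inverted)
t(2,4) = 2.23 - 1.630·0.090196 = 2.083
Σt over all 5·12 pixels = 757021/8500 ≈ 89.0612941
V = pitch²·Σt = 1.1²·757021/8500 = 107.764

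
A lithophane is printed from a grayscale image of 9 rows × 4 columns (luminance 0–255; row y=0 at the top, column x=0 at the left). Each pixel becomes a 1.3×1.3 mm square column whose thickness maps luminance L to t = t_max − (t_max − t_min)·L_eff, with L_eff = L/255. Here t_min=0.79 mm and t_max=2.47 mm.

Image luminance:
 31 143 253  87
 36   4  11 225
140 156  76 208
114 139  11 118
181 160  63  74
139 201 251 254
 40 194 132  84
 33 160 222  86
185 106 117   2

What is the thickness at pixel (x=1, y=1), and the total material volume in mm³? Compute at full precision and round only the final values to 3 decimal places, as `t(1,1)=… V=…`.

span = t_max - t_min = 2.47 - 0.79 = 1.680
L(1,1) = 4, L_eff = 4/255 = 0.015686
t(1,1) = 2.47 - 1.680·0.015686 = 2.444
Σt over all 9·4 pixels = 126851/2125 ≈ 59.6945882
V = pitch²·Σt = 1.3²·126851/2125 = 100.884

t(1,1)=2.444 V=100.884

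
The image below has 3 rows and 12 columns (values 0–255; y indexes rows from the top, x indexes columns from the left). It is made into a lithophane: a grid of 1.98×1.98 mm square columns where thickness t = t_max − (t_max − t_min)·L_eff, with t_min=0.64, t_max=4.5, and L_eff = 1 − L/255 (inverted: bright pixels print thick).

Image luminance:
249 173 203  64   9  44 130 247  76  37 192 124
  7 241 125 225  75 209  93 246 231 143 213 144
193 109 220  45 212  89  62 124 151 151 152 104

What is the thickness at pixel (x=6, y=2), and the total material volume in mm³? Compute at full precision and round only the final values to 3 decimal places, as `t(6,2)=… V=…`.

span = t_max - t_min = 4.5 - 0.64 = 3.860
L(6,2) = 62, L_eff = 1 - 62/255 = 0.756863 (inverted)
t(6,2) = 4.5 - 3.860·0.756863 = 1.579
Σt over all 3·12 pixels = 213396/2125 ≈ 100.4216471
V = pitch²·Σt = 1.98²·213396/2125 = 393.693

t(6,2)=1.579 V=393.693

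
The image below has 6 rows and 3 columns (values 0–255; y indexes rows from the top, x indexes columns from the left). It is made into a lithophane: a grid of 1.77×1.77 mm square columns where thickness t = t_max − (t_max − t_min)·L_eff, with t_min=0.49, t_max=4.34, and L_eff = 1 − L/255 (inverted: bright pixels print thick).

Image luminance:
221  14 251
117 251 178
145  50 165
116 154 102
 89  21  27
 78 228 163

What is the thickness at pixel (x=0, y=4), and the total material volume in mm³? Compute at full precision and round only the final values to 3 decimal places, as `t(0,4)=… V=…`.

t(0,4)=1.834 V=139.735

span = t_max - t_min = 4.34 - 0.49 = 3.850
L(0,4) = 89, L_eff = 1 - 89/255 = 0.650980 (inverted)
t(0,4) = 4.34 - 3.850·0.650980 = 1.834
Σt over all 6·3 pixels = 18956/425 ≈ 44.6023529
V = pitch²·Σt = 1.77²·18956/425 = 139.735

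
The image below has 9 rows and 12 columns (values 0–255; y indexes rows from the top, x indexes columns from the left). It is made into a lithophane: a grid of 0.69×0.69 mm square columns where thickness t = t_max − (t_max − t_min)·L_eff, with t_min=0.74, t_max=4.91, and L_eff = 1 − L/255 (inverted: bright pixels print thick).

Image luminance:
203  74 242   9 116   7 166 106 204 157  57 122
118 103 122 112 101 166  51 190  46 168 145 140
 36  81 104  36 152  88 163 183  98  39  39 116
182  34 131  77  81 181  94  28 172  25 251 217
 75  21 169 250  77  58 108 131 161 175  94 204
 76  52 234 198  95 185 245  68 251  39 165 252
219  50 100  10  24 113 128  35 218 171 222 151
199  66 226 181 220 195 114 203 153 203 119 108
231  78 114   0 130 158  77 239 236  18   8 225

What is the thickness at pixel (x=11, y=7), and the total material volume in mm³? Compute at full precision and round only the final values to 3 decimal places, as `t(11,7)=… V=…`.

t(11,7)=2.506 V=145.943

span = t_max - t_min = 4.91 - 0.74 = 4.170
L(11,7) = 108, L_eff = 1 - 108/255 = 0.576471 (inverted)
t(11,7) = 4.91 - 4.170·0.576471 = 2.506
Σt over all 9·12 pixels = 1302791/4250 ≈ 306.5390588
V = pitch²·Σt = 0.69²·1302791/4250 = 145.943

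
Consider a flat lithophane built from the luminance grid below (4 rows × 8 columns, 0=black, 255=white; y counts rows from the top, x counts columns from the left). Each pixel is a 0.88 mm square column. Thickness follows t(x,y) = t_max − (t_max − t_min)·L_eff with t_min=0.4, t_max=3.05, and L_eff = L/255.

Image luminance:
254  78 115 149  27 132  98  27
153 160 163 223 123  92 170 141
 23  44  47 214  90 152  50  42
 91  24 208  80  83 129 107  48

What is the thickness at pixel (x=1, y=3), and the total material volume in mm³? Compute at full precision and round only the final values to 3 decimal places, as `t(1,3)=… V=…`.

span = t_max - t_min = 3.05 - 0.4 = 2.650
L(1,3) = 24, L_eff = 24/255 = 0.094118
t(1,3) = 3.05 - 2.650·0.094118 = 2.801
Σt over all 4·8 pixels = 103433/1700 ≈ 60.8429412
V = pitch²·Σt = 0.88²·103433/1700 = 47.117

t(1,3)=2.801 V=47.117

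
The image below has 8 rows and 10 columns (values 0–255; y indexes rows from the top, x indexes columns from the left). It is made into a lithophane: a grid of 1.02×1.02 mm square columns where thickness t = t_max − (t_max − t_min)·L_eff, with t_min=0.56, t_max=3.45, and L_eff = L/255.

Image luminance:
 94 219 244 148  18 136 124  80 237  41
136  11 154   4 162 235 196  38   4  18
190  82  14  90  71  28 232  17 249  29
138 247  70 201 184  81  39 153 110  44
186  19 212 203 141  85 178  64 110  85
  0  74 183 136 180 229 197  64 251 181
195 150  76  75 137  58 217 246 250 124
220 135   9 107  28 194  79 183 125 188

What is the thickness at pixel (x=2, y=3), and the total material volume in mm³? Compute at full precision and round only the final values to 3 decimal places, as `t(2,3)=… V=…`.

t(2,3)=2.657 V=167.564

span = t_max - t_min = 3.45 - 0.56 = 2.890
L(2,3) = 70, L_eff = 70/255 = 0.274510
t(2,3) = 3.45 - 2.890·0.274510 = 2.657
Σt over all 8·10 pixels = 120793/750 ≈ 161.0573333
V = pitch²·Σt = 1.02²·120793/750 = 167.564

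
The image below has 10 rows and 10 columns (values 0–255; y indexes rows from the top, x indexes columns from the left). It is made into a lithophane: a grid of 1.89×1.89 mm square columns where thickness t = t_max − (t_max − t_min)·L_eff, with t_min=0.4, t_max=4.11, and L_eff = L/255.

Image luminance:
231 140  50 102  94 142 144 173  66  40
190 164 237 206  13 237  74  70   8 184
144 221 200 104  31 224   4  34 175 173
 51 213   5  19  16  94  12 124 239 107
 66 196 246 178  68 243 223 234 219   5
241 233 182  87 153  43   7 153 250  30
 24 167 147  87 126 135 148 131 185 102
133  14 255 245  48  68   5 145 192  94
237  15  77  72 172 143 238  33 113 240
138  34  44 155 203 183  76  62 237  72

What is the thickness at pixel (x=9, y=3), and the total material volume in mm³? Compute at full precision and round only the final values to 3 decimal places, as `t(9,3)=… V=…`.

span = t_max - t_min = 4.11 - 0.4 = 3.710
L(9,3) = 107, L_eff = 107/255 = 0.419608
t(9,3) = 4.11 - 3.710·0.419608 = 2.553
Σt over all 10·10 pixels = 1909701/8500 ≈ 224.6707059
V = pitch²·Σt = 1.89²·1909701/8500 = 802.546

t(9,3)=2.553 V=802.546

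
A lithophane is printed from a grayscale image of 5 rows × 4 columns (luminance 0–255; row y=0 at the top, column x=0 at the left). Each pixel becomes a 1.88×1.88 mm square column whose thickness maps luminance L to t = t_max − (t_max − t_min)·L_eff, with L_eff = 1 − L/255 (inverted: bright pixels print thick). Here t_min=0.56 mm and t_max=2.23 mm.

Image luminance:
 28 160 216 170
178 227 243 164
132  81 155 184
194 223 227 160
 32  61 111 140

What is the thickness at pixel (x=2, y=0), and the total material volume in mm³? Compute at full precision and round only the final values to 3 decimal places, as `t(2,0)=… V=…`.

t(2,0)=1.975 V=111.016

span = t_max - t_min = 2.23 - 0.56 = 1.670
L(2,0) = 216, L_eff = 1 - 216/255 = 0.152941 (inverted)
t(2,0) = 2.23 - 1.670·0.152941 = 1.975
Σt over all 5·4 pixels = 400481/12750 ≈ 31.4102745
V = pitch²·Σt = 1.88²·400481/12750 = 111.016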